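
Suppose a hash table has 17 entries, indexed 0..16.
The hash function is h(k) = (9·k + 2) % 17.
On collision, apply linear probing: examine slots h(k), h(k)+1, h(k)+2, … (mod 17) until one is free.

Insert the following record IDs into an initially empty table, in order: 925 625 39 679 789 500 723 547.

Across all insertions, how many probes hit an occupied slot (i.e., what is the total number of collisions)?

925: h=14 => slot 14
625: h=0 => slot 0
39: h=13 => slot 13
679: h=10 => slot 10
789: h=14, probe 14,15 => slot 15
500: h=14, probe 14,15,16 => slot 16
723: h=15, probe 15,16,0,1 => slot 1
547: h=12 => slot 12
Table: [625, 723, —, —, —, —, —, —, —, —, 679, —, 547, 39, 925, 789, 500]

6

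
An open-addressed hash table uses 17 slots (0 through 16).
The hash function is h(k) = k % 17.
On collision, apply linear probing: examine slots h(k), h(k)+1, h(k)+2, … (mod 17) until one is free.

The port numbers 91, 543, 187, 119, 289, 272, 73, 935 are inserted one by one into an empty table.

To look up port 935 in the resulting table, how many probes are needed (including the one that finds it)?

5

91: h=6 -> slot 6
543: h=16 -> slot 16
187: h=0 -> slot 0
119: h=0, probe 0,1 -> slot 1
289: h=0, probe 0,1,2 -> slot 2
272: h=0, probe 0,1,2,3 -> slot 3
73: h=5 -> slot 5
935: h=0, probe 0,1,2,3,4 -> slot 4
Table: [187, 119, 289, 272, 935, 73, 91, ., ., ., ., ., ., ., ., ., 543]
Lookup 935: h=0, probe 0,1,2,3,4 → found at 4.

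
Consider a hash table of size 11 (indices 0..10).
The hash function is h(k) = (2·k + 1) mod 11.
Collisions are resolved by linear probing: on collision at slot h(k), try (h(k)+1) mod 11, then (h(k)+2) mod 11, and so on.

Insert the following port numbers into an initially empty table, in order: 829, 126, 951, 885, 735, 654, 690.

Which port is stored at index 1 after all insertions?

951

829: h=9 => slot 9
126: h=0 => slot 0
951: h=0, probe 0,1 => slot 1
885: h=0, probe 0,1,2 => slot 2
735: h=8 => slot 8
654: h=0, probe 0,1,2,3 => slot 3
690: h=6 => slot 6
Table: [126, 951, 885, 654, _, _, 690, _, 735, 829, _]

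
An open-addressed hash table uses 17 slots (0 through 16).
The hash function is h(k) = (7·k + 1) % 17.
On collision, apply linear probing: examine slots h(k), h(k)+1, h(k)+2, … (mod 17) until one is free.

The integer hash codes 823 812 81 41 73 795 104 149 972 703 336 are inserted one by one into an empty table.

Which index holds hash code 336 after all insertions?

12

823: h=16 → slot 16
812: h=7 → slot 7
81: h=7, probe 7,8 → slot 8
41: h=16, probe 16,0 → slot 0
73: h=2 → slot 2
795: h=7, probe 7,8,9 → slot 9
104: h=15 → slot 15
149: h=7, probe 7,8,9,10 → slot 10
972: h=5 → slot 5
703: h=9, probe 9,10,11 → slot 11
336: h=7, probe 7,8,9,10,11,12 → slot 12
Table: [41, _, 73, _, _, 972, _, 812, 81, 795, 149, 703, 336, _, _, 104, 823]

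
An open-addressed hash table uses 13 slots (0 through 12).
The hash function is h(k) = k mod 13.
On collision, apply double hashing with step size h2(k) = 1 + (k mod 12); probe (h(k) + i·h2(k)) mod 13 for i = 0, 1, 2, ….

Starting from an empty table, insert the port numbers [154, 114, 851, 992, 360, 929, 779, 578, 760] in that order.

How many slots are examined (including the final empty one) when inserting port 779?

154 hashes to 11; slot 11 is free → place at 11.
114 hashes to 10; slot 10 is free → place at 10.
851 hashes to 6; slot 6 is free → place at 6.
992 hashes to 4; slot 4 is free → place at 4.
360 hashes to 9; slot 9 is free → place at 9.
929 hashes to 6, h2=6; 6 taken → place at 12.
779 hashes to 12, h2=12; 12,11,10,9 taken → place at 8.
578 hashes to 6, h2=3; 6,9,12 taken → place at 2.
760 hashes to 6, h2=5; 6,11 taken → place at 3.
Table: [-, -, 578, 760, 992, -, 851, -, 779, 360, 114, 154, 929]

5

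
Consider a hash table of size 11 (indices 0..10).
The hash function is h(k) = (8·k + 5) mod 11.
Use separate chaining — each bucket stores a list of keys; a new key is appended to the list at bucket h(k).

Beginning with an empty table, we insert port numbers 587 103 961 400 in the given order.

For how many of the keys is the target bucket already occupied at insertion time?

Insert 587: h=4, bucket 4 empty -> new chain.
Insert 103: h=4, bucket 4 nonempty -> append to chain.
Insert 961: h=4, bucket 4 nonempty -> append to chain.
Insert 400: h=4, bucket 4 nonempty -> append to chain.
Final buckets:
0: —
1: —
2: —
3: —
4: 587 -> 103 -> 961 -> 400
5: —
6: —
7: —
8: —
9: —
10: —

3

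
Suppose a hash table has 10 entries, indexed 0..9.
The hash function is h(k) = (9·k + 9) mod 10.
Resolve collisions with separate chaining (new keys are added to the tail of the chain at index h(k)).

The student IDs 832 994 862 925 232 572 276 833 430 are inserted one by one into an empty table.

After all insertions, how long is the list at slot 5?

832 -> bucket 7
994 -> bucket 5
862 -> bucket 7 (collision)
925 -> bucket 4
232 -> bucket 7 (collision)
572 -> bucket 7 (collision)
276 -> bucket 3
833 -> bucket 6
430 -> bucket 9
Final buckets:
0: .
1: .
2: .
3: 276
4: 925
5: 994
6: 833
7: 832 -> 862 -> 232 -> 572
8: .
9: 430

1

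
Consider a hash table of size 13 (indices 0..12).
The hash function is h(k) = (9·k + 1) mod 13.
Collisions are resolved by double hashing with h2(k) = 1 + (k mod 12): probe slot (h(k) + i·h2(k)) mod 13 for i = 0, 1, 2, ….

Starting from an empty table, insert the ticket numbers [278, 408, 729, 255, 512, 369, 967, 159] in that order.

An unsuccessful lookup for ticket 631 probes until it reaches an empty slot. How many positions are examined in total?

278 hashes to 7; slot 7 is free => place at 7.
408 hashes to 7, h2=1; 7 taken => place at 8.
729 hashes to 10; slot 10 is free => place at 10.
255 hashes to 8, h2=4; 8 taken => place at 12.
512 hashes to 7, h2=9; 7 taken => place at 3.
369 hashes to 7, h2=10; 7 taken => place at 4.
967 hashes to 7, h2=8; 7 taken => place at 2.
159 hashes to 2, h2=4; 2 taken => place at 6.
Table: [—, —, 967, 512, 369, —, 159, 278, 408, —, 729, —, 255]
Lookup 631: h=12, h2=8, probe 12,7,2,10,5 → slot 5 empty, not found.

5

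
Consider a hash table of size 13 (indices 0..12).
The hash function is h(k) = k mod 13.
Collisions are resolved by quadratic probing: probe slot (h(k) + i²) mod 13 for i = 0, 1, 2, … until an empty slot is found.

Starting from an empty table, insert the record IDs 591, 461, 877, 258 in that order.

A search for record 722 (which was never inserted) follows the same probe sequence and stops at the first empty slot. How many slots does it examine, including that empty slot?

591 hashes to 6; slot 6 is free -> place at 6.
461 hashes to 6; 6 taken -> place at 7.
877 hashes to 6; 6,7 taken -> place at 10.
258 hashes to 11; slot 11 is free -> place at 11.
Table: [∅, ∅, ∅, ∅, ∅, ∅, 591, 461, ∅, ∅, 877, 258, ∅]
Lookup 722: h=7, probe 7,8 → slot 8 empty, not found.

2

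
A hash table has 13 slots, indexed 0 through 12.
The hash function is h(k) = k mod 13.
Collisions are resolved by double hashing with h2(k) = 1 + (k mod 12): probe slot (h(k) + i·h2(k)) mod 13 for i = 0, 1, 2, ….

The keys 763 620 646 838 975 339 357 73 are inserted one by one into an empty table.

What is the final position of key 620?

5

Insert 763: h=9, slot 9 empty => index 9.
Insert 620: h=9, h2=9, slot 9 occupied => index 5.
Insert 646: h=9, h2=11, slot 9 occupied => index 7.
Insert 838: h=6, slot 6 empty => index 6.
Insert 975: h=0, slot 0 empty => index 0.
Insert 339: h=1, slot 1 empty => index 1.
Insert 357: h=6, h2=10, slot 6 occupied => index 3.
Insert 73: h=8, slot 8 empty => index 8.
Table: [975, 339, _, 357, _, 620, 838, 646, 73, 763, _, _, _]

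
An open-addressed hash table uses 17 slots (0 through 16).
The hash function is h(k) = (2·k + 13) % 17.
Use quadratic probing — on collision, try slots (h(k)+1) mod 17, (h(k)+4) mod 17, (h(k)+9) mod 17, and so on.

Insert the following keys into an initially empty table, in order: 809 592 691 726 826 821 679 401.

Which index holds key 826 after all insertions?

809 hashes to 16; slot 16 is free => place at 16.
592 hashes to 7; slot 7 is free => place at 7.
691 hashes to 1; slot 1 is free => place at 1.
726 hashes to 3; slot 3 is free => place at 3.
826 hashes to 16; 16 taken => place at 0.
821 hashes to 6; slot 6 is free => place at 6.
679 hashes to 11; slot 11 is free => place at 11.
401 hashes to 16; 16,0,3 taken => place at 8.
Table: [826, 691, ., 726, ., ., 821, 592, 401, ., ., 679, ., ., ., ., 809]

0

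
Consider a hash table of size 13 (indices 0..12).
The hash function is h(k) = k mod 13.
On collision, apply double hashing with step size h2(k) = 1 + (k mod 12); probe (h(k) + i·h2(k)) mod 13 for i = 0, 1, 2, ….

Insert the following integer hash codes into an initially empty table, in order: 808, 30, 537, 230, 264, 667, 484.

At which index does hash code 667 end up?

808: h=2 → slot 2
30: h=4 → slot 4
537: h=4, h2=10, probe 4,1 → slot 1
230: h=9 → slot 9
264: h=4, h2=1, probe 4,5 → slot 5
667: h=4, h2=8, probe 4,12 → slot 12
484: h=3 → slot 3
Table: [., 537, 808, 484, 30, 264, ., ., ., 230, ., ., 667]

12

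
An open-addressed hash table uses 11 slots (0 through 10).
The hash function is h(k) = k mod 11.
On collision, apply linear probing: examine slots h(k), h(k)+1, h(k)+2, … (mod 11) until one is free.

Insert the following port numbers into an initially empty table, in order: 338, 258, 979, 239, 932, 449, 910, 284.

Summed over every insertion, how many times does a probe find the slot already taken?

Insert 338: h=8, slot 8 empty -> index 8.
Insert 258: h=5, slot 5 empty -> index 5.
Insert 979: h=0, slot 0 empty -> index 0.
Insert 239: h=8, slot 8 occupied -> index 9.
Insert 932: h=8, slots 8,9 occupied -> index 10.
Insert 449: h=9, slots 9,10,0 occupied -> index 1.
Insert 910: h=8, slots 8,9,10,0,1 occupied -> index 2.
Insert 284: h=9, slots 9,10,0,1,2 occupied -> index 3.
Table: [979, 449, 910, 284, —, 258, —, —, 338, 239, 932]

16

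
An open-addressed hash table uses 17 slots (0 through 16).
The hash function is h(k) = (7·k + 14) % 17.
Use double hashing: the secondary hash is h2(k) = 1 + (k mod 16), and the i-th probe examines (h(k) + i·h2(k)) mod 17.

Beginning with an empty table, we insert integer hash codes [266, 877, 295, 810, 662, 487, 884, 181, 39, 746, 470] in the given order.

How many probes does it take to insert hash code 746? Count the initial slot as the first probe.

2

266: h=6 => slot 6
877: h=16 => slot 16
295: h=5 => slot 5
810: h=6, h2=11, probe 6,0 => slot 0
662: h=7 => slot 7
487: h=6, h2=8, probe 6,14 => slot 14
884: h=14, h2=5, probe 14,2 => slot 2
181: h=6, h2=6, probe 6,12 => slot 12
39: h=15 => slot 15
746: h=0, h2=11, probe 0,11 => slot 11
470: h=6, h2=7, probe 6,13 => slot 13
Table: [810, ∅, 884, ∅, ∅, 295, 266, 662, ∅, ∅, ∅, 746, 181, 470, 487, 39, 877]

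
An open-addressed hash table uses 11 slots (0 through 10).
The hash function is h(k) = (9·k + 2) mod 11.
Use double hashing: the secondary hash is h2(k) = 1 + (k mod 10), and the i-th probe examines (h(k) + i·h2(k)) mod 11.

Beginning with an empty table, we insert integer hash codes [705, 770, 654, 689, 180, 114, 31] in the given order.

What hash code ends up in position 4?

705 hashes to 0; slot 0 is free → place at 0.
770 hashes to 2; slot 2 is free → place at 2.
654 hashes to 3; slot 3 is free → place at 3.
689 hashes to 10; slot 10 is free → place at 10.
180 hashes to 5; slot 5 is free → place at 5.
114 hashes to 5, h2=5; 5,10 taken → place at 4.
31 hashes to 6; slot 6 is free → place at 6.
Table: [705, —, 770, 654, 114, 180, 31, —, —, —, 689]

114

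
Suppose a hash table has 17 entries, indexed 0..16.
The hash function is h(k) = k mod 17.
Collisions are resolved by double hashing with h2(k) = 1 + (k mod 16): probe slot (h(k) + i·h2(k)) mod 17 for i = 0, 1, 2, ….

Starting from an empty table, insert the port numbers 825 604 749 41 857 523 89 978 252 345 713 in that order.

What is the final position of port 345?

15

825: h=9 → slot 9
604: h=9, h2=13, probe 9,5 → slot 5
749: h=1 → slot 1
41: h=7 → slot 7
857: h=7, h2=10, probe 7,0 → slot 0
523: h=13 → slot 13
89: h=4 → slot 4
978: h=9, h2=3, probe 9,12 → slot 12
252: h=14 → slot 14
345: h=5, h2=10, probe 5,15 → slot 15
713: h=16 → slot 16
Table: [857, 749, ∅, ∅, 89, 604, ∅, 41, ∅, 825, ∅, ∅, 978, 523, 252, 345, 713]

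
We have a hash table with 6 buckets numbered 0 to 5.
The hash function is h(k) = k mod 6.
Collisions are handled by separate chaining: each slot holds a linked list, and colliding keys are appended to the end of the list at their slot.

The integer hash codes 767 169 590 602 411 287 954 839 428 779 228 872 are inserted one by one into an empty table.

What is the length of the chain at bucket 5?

767 -> bucket 5
169 -> bucket 1
590 -> bucket 2
602 -> bucket 2 (collision)
411 -> bucket 3
287 -> bucket 5 (collision)
954 -> bucket 0
839 -> bucket 5 (collision)
428 -> bucket 2 (collision)
779 -> bucket 5 (collision)
228 -> bucket 0 (collision)
872 -> bucket 2 (collision)
Final buckets:
0: 954 -> 228
1: 169
2: 590 -> 602 -> 428 -> 872
3: 411
4: .
5: 767 -> 287 -> 839 -> 779

4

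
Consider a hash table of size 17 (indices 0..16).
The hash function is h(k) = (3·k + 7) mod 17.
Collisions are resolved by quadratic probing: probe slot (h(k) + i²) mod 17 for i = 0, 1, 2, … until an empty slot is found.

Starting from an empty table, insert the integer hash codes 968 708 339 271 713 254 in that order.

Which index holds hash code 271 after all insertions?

8

968: h=4 → slot 4
708: h=6 → slot 6
339: h=4, probe 4,5 → slot 5
271: h=4, probe 4,5,8 → slot 8
713: h=4, probe 4,5,8,13 → slot 13
254: h=4, probe 4,5,8,13,3 → slot 3
Table: [-, -, -, 254, 968, 339, 708, -, 271, -, -, -, -, 713, -, -, -]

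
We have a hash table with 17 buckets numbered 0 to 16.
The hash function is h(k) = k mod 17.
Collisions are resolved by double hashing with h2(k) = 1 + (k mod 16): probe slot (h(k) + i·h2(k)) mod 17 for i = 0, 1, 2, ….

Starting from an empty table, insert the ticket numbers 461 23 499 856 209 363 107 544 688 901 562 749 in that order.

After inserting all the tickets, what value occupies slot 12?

901

461: h=2 -> slot 2
23: h=6 -> slot 6
499: h=6, h2=4, probe 6,10 -> slot 10
856: h=6, h2=9, probe 6,15 -> slot 15
209: h=5 -> slot 5
363: h=6, h2=12, probe 6,1 -> slot 1
107: h=5, h2=12, probe 5,0 -> slot 0
544: h=0, h2=1, probe 0,1,2,3 -> slot 3
688: h=8 -> slot 8
901: h=0, h2=6, probe 0,6,12 -> slot 12
562: h=1, h2=3, probe 1,4 -> slot 4
749: h=1, h2=14, probe 1,15,12,9 -> slot 9
Table: [107, 363, 461, 544, 562, 209, 23, ∅, 688, 749, 499, ∅, 901, ∅, ∅, 856, ∅]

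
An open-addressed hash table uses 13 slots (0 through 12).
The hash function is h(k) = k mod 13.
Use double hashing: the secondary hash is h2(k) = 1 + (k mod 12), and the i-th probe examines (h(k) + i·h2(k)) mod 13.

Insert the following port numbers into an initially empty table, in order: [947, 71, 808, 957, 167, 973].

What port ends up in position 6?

947: h=11 => slot 11
71: h=6 => slot 6
808: h=2 => slot 2
957: h=8 => slot 8
167: h=11, h2=12, probe 11,10 => slot 10
973: h=11, h2=2, probe 11,0 => slot 0
Table: [973, -, 808, -, -, -, 71, -, 957, -, 167, 947, -]

71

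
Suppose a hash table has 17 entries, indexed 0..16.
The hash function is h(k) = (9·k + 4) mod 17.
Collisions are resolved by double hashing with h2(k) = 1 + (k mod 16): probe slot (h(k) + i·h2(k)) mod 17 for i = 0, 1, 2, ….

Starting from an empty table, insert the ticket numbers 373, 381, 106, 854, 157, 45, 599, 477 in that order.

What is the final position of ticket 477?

Insert 373: h=12, slot 12 empty → index 12.
Insert 381: h=16, slot 16 empty → index 16.
Insert 106: h=6, slot 6 empty → index 6.
Insert 854: h=6, h2=7, slot 6 occupied → index 13.
Insert 157: h=6, h2=14, slot 6 occupied → index 3.
Insert 45: h=1, slot 1 empty → index 1.
Insert 599: h=6, h2=8, slot 6 occupied → index 14.
Insert 477: h=13, h2=14, slot 13 occupied → index 10.
Table: [_, 45, _, 157, _, _, 106, _, _, _, 477, _, 373, 854, 599, _, 381]

10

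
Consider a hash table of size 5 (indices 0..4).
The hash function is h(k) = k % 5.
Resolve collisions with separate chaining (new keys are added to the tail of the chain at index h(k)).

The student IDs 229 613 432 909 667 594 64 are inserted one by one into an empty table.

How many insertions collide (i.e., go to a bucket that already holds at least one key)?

229 → bucket 4
613 → bucket 3
432 → bucket 2
909 → bucket 4 (collision)
667 → bucket 2 (collision)
594 → bucket 4 (collision)
64 → bucket 4 (collision)
Final buckets:
0: ∅
1: ∅
2: 432 -> 667
3: 613
4: 229 -> 909 -> 594 -> 64

4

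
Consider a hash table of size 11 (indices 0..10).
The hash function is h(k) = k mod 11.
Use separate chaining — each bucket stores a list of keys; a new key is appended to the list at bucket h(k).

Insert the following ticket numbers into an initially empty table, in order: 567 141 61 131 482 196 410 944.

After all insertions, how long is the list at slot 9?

567 -> bucket 6
141 -> bucket 9
61 -> bucket 6 (collision)
131 -> bucket 10
482 -> bucket 9 (collision)
196 -> bucket 9 (collision)
410 -> bucket 3
944 -> bucket 9 (collision)
Final buckets:
0: _
1: _
2: _
3: 410
4: _
5: _
6: 567 -> 61
7: _
8: _
9: 141 -> 482 -> 196 -> 944
10: 131

4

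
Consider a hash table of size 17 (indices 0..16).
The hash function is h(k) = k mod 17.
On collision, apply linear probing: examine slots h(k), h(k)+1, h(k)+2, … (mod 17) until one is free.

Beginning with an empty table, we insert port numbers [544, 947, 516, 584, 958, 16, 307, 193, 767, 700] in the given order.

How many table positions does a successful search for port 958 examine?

544: h=0 → slot 0
947: h=12 → slot 12
516: h=6 → slot 6
584: h=6, probe 6,7 → slot 7
958: h=6, probe 6,7,8 → slot 8
16: h=16 → slot 16
307: h=1 → slot 1
193: h=6, probe 6,7,8,9 → slot 9
767: h=2 → slot 2
700: h=3 → slot 3
Table: [544, 307, 767, 700, _, _, 516, 584, 958, 193, _, _, 947, _, _, _, 16]
Lookup 958: h=6, probe 6,7,8 → found at 8.

3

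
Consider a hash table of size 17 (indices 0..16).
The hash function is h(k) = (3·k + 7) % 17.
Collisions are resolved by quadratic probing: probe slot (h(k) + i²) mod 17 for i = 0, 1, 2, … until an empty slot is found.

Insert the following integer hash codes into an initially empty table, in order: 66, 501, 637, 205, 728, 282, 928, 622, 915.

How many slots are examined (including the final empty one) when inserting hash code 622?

3

66 hashes to 1; slot 1 is free → place at 1.
501 hashes to 14; slot 14 is free → place at 14.
637 hashes to 14; 14 taken → place at 15.
205 hashes to 10; slot 10 is free → place at 10.
728 hashes to 15; 15 taken → place at 16.
282 hashes to 3; slot 3 is free → place at 3.
928 hashes to 3; 3 taken → place at 4.
622 hashes to 3; 3,4 taken → place at 7.
915 hashes to 15; 15,16 taken → place at 2.
Table: [., 66, 915, 282, 928, ., ., 622, ., ., 205, ., ., ., 501, 637, 728]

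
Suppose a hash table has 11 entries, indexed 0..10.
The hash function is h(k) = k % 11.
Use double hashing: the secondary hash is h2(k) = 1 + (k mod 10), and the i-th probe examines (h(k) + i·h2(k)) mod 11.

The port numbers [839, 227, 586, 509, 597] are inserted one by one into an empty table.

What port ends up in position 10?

839: h=3 -> slot 3
227: h=7 -> slot 7
586: h=3, h2=7, probe 3,10 -> slot 10
509: h=3, h2=10, probe 3,2 -> slot 2
597: h=3, h2=8, probe 3,0 -> slot 0
Table: [597, ., 509, 839, ., ., ., 227, ., ., 586]

586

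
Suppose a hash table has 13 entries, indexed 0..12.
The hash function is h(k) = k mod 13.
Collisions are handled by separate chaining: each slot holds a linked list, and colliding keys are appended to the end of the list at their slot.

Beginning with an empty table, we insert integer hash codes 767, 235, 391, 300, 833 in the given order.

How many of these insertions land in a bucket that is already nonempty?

3

767 → bucket 0
235 → bucket 1
391 → bucket 1 (collision)
300 → bucket 1 (collision)
833 → bucket 1 (collision)
Final buckets:
0: 767
1: 235 -> 391 -> 300 -> 833
2: .
3: .
4: .
5: .
6: .
7: .
8: .
9: .
10: .
11: .
12: .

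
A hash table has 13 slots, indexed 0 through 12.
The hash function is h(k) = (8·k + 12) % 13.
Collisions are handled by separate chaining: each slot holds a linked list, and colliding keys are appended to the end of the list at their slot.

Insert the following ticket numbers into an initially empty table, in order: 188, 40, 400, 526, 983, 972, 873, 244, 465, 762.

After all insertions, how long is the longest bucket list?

4

188 → bucket 8
40 → bucket 7
400 → bucket 1
526 → bucket 8 (collision)
983 → bucket 11
972 → bucket 1 (collision)
873 → bucket 2
244 → bucket 1 (collision)
465 → bucket 1 (collision)
762 → bucket 11 (collision)
Final buckets:
0: —
1: 400 -> 972 -> 244 -> 465
2: 873
3: —
4: —
5: —
6: —
7: 40
8: 188 -> 526
9: —
10: —
11: 983 -> 762
12: —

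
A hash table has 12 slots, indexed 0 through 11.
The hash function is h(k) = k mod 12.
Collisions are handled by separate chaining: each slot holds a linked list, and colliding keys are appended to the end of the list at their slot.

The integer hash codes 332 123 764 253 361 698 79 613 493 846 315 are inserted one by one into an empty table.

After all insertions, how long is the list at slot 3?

2

332 -> bucket 8
123 -> bucket 3
764 -> bucket 8 (collision)
253 -> bucket 1
361 -> bucket 1 (collision)
698 -> bucket 2
79 -> bucket 7
613 -> bucket 1 (collision)
493 -> bucket 1 (collision)
846 -> bucket 6
315 -> bucket 3 (collision)
Final buckets:
0: _
1: 253 -> 361 -> 613 -> 493
2: 698
3: 123 -> 315
4: _
5: _
6: 846
7: 79
8: 332 -> 764
9: _
10: _
11: _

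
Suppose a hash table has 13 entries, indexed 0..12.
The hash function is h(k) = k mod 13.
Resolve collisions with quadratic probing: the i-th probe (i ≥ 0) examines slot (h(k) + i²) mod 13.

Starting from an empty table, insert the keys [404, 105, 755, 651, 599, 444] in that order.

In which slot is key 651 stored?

10

Insert 404: h=1, slot 1 empty -> index 1.
Insert 105: h=1, slot 1 occupied -> index 2.
Insert 755: h=1, slots 1,2 occupied -> index 5.
Insert 651: h=1, slots 1,2,5 occupied -> index 10.
Insert 599: h=1, slots 1,2,5,10 occupied -> index 4.
Insert 444: h=2, slot 2 occupied -> index 3.
Table: [_, 404, 105, 444, 599, 755, _, _, _, _, 651, _, _]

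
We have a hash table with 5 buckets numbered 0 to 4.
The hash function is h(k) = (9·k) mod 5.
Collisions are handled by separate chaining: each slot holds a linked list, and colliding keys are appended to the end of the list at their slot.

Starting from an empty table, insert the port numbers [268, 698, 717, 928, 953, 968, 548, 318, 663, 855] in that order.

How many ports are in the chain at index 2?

Insert 268: h=2, bucket 2 empty → new chain.
Insert 698: h=2, bucket 2 nonempty → append to chain.
Insert 717: h=3, bucket 3 empty → new chain.
Insert 928: h=2, bucket 2 nonempty → append to chain.
Insert 953: h=2, bucket 2 nonempty → append to chain.
Insert 968: h=2, bucket 2 nonempty → append to chain.
Insert 548: h=2, bucket 2 nonempty → append to chain.
Insert 318: h=2, bucket 2 nonempty → append to chain.
Insert 663: h=2, bucket 2 nonempty → append to chain.
Insert 855: h=0, bucket 0 empty → new chain.
Final buckets:
0: 855
1: —
2: 268 -> 698 -> 928 -> 953 -> 968 -> 548 -> 318 -> 663
3: 717
4: —

8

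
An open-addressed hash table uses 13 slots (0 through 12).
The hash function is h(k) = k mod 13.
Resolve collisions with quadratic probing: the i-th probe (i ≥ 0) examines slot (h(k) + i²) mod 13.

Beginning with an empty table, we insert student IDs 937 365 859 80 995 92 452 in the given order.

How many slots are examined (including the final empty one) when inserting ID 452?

2

937: h=1 → slot 1
365: h=1, probe 1,2 → slot 2
859: h=1, probe 1,2,5 → slot 5
80: h=2, probe 2,3 → slot 3
995: h=7 → slot 7
92: h=1, probe 1,2,5,10 → slot 10
452: h=10, probe 10,11 → slot 11
Table: [., 937, 365, 80, ., 859, ., 995, ., ., 92, 452, .]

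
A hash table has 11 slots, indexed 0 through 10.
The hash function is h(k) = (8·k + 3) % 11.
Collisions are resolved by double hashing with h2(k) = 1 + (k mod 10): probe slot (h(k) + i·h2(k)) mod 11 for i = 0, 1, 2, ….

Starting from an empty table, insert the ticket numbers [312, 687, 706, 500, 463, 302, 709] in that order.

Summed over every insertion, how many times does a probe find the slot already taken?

5

Insert 312: h=2, slot 2 empty → index 2.
Insert 687: h=10, slot 10 empty → index 10.
Insert 706: h=8, slot 8 empty → index 8.
Insert 500: h=10, h2=1, slot 10 occupied → index 0.
Insert 463: h=0, h2=4, slot 0 occupied → index 4.
Insert 302: h=10, h2=3, slots 10,2 occupied → index 5.
Insert 709: h=10, h2=10, slot 10 occupied → index 9.
Table: [500, _, 312, _, 463, 302, _, _, 706, 709, 687]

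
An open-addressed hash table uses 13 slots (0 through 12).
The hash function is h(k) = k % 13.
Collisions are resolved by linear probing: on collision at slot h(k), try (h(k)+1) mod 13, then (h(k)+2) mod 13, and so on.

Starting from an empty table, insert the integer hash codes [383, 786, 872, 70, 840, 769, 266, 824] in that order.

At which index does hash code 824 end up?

383 hashes to 6; slot 6 is free -> place at 6.
786 hashes to 6; 6 taken -> place at 7.
872 hashes to 1; slot 1 is free -> place at 1.
70 hashes to 5; slot 5 is free -> place at 5.
840 hashes to 8; slot 8 is free -> place at 8.
769 hashes to 2; slot 2 is free -> place at 2.
266 hashes to 6; 6,7,8 taken -> place at 9.
824 hashes to 5; 5,6,7,8,9 taken -> place at 10.
Table: [-, 872, 769, -, -, 70, 383, 786, 840, 266, 824, -, -]

10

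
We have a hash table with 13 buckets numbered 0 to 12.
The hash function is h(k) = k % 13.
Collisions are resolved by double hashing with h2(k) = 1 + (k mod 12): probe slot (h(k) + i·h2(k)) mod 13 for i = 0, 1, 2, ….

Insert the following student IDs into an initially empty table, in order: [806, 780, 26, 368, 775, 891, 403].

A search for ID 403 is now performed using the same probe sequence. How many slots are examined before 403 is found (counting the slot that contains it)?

4

806: h=0 → slot 0
780: h=0, h2=1, probe 0,1 → slot 1
26: h=0, h2=3, probe 0,3 → slot 3
368: h=4 → slot 4
775: h=8 → slot 8
891: h=7 → slot 7
403: h=0, h2=8, probe 0,8,3,11 → slot 11
Table: [806, 780, -, 26, 368, -, -, 891, 775, -, -, 403, -]
Lookup 403: h=0, h2=8, probe 0,8,3,11 → found at 11.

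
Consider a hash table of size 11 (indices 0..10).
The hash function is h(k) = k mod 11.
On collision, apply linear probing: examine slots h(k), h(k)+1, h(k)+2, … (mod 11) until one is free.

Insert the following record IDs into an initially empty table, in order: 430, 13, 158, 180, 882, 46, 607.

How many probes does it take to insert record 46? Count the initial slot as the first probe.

Insert 430: h=1, slot 1 empty → index 1.
Insert 13: h=2, slot 2 empty → index 2.
Insert 158: h=4, slot 4 empty → index 4.
Insert 180: h=4, slot 4 occupied → index 5.
Insert 882: h=2, slot 2 occupied → index 3.
Insert 46: h=2, slots 2,3,4,5 occupied → index 6.
Insert 607: h=2, slots 2,3,4,5,6 occupied → index 7.
Table: [_, 430, 13, 882, 158, 180, 46, 607, _, _, _]

5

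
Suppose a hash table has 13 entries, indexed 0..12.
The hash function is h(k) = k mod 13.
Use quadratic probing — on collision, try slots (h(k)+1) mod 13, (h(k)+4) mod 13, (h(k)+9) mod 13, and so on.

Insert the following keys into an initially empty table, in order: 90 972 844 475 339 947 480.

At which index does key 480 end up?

90 hashes to 12; slot 12 is free → place at 12.
972 hashes to 10; slot 10 is free → place at 10.
844 hashes to 12; 12 taken → place at 0.
475 hashes to 7; slot 7 is free → place at 7.
339 hashes to 1; slot 1 is free → place at 1.
947 hashes to 11; slot 11 is free → place at 11.
480 hashes to 12; 12,0 taken → place at 3.
Table: [844, 339, _, 480, _, _, _, 475, _, _, 972, 947, 90]

3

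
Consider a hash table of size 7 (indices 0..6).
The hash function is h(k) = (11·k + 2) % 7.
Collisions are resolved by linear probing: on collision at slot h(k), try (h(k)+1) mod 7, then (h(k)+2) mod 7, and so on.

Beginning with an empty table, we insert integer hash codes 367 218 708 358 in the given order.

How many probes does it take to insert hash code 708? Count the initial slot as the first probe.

3

367: h=0 → slot 0
218: h=6 → slot 6
708: h=6, probe 6,0,1 → slot 1
358: h=6, probe 6,0,1,2 → slot 2
Table: [367, 708, 358, _, _, _, 218]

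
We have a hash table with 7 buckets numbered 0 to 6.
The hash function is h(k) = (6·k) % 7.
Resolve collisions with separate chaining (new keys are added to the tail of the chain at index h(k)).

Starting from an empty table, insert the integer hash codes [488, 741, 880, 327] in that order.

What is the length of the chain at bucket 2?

3

Insert 488: h=2, bucket 2 empty -> new chain.
Insert 741: h=1, bucket 1 empty -> new chain.
Insert 880: h=2, bucket 2 nonempty -> append to chain.
Insert 327: h=2, bucket 2 nonempty -> append to chain.
Final buckets:
0: —
1: 741
2: 488 -> 880 -> 327
3: —
4: —
5: —
6: —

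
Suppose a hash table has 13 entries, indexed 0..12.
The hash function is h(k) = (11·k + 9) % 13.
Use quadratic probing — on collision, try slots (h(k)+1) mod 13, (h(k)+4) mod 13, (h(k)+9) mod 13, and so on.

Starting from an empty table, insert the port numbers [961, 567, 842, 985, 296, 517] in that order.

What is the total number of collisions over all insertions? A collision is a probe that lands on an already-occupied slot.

Insert 961: h=11, slot 11 empty -> index 11.
Insert 567: h=6, slot 6 empty -> index 6.
Insert 842: h=2, slot 2 empty -> index 2.
Insert 985: h=2, slot 2 occupied -> index 3.
Insert 296: h=2, slots 2,3,6,11 occupied -> index 5.
Insert 517: h=2, slots 2,3,6,11,5 occupied -> index 1.
Table: [∅, 517, 842, 985, ∅, 296, 567, ∅, ∅, ∅, ∅, 961, ∅]

10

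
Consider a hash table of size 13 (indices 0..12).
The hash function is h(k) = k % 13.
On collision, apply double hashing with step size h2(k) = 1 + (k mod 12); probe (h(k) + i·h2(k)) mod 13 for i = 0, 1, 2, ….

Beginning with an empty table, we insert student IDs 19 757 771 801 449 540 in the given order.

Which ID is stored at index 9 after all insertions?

19 hashes to 6; slot 6 is free -> place at 6.
757 hashes to 3; slot 3 is free -> place at 3.
771 hashes to 4; slot 4 is free -> place at 4.
801 hashes to 8; slot 8 is free -> place at 8.
449 hashes to 7; slot 7 is free -> place at 7.
540 hashes to 7, h2=1; 7,8 taken -> place at 9.
Table: [-, -, -, 757, 771, -, 19, 449, 801, 540, -, -, -]

540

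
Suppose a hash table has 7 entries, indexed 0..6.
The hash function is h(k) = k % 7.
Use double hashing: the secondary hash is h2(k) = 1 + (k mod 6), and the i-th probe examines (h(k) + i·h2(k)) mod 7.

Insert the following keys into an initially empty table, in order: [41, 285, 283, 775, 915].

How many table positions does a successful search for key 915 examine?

2

41 hashes to 6; slot 6 is free → place at 6.
285 hashes to 5; slot 5 is free → place at 5.
283 hashes to 3; slot 3 is free → place at 3.
775 hashes to 5, h2=2; 5 taken → place at 0.
915 hashes to 5, h2=4; 5 taken → place at 2.
Table: [775, _, 915, 283, _, 285, 41]
Lookup 915: h=5, h2=4, probe 5,2 → found at 2.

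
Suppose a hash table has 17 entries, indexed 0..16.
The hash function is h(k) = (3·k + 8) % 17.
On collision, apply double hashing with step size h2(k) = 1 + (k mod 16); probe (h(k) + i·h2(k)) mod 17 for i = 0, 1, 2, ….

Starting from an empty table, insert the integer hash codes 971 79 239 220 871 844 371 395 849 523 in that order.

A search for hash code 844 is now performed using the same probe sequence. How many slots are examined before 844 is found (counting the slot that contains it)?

971 hashes to 14; slot 14 is free => place at 14.
79 hashes to 7; slot 7 is free => place at 7.
239 hashes to 11; slot 11 is free => place at 11.
220 hashes to 5; slot 5 is free => place at 5.
871 hashes to 3; slot 3 is free => place at 3.
844 hashes to 7, h2=13; 7,3 taken => place at 16.
371 hashes to 16, h2=4; 16,3,7,11 taken => place at 15.
395 hashes to 3, h2=12; 3,15 taken => place at 10.
849 hashes to 5, h2=2; 5,7 taken => place at 9.
523 hashes to 13; slot 13 is free => place at 13.
Table: [-, -, -, 871, -, 220, -, 79, -, 849, 395, 239, -, 523, 971, 371, 844]
Lookup 844: h=7, h2=13, probe 7,3,16 → found at 16.

3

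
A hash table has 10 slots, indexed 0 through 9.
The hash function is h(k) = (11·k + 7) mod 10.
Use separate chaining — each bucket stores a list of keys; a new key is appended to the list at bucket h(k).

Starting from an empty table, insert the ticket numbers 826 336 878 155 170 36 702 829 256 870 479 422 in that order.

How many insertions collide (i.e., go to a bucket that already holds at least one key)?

6

826 -> bucket 3
336 -> bucket 3 (collision)
878 -> bucket 5
155 -> bucket 2
170 -> bucket 7
36 -> bucket 3 (collision)
702 -> bucket 9
829 -> bucket 6
256 -> bucket 3 (collision)
870 -> bucket 7 (collision)
479 -> bucket 6 (collision)
422 -> bucket 9 (collision)
Final buckets:
0: ∅
1: ∅
2: 155
3: 826 -> 336 -> 36 -> 256
4: ∅
5: 878
6: 829 -> 479
7: 170 -> 870
8: ∅
9: 702 -> 422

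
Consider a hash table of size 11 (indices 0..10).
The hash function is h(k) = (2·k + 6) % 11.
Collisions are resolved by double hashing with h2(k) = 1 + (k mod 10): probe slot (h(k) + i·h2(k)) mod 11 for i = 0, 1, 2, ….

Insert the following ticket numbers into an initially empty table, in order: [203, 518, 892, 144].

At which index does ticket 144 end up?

203: h=5 -> slot 5
518: h=8 -> slot 8
892: h=8, h2=3, probe 8,0 -> slot 0
144: h=8, h2=5, probe 8,2 -> slot 2
Table: [892, —, 144, —, —, 203, —, —, 518, —, —]

2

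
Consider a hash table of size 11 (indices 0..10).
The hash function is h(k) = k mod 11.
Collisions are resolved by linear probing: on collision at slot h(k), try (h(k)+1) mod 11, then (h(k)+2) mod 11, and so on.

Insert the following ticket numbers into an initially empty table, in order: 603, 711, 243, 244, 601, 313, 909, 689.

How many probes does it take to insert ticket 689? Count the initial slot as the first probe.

5

603 hashes to 9; slot 9 is free => place at 9.
711 hashes to 7; slot 7 is free => place at 7.
243 hashes to 1; slot 1 is free => place at 1.
244 hashes to 2; slot 2 is free => place at 2.
601 hashes to 7; 7 taken => place at 8.
313 hashes to 5; slot 5 is free => place at 5.
909 hashes to 7; 7,8,9 taken => place at 10.
689 hashes to 7; 7,8,9,10 taken => place at 0.
Table: [689, 243, 244, _, _, 313, _, 711, 601, 603, 909]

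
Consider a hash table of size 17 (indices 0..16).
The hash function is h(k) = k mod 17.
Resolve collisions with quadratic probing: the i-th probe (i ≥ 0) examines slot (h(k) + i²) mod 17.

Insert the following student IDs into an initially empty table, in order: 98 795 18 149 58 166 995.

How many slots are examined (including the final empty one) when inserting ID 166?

4

98: h=13 => slot 13
795: h=13, probe 13,14 => slot 14
18: h=1 => slot 1
149: h=13, probe 13,14,0 => slot 0
58: h=7 => slot 7
166: h=13, probe 13,14,0,5 => slot 5
995: h=9 => slot 9
Table: [149, 18, _, _, _, 166, _, 58, _, 995, _, _, _, 98, 795, _, _]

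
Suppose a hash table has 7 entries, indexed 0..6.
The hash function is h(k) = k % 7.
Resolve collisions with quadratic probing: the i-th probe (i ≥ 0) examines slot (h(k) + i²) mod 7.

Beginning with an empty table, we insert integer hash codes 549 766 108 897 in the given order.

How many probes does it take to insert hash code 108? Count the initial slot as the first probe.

549 hashes to 3; slot 3 is free → place at 3.
766 hashes to 3; 3 taken → place at 4.
108 hashes to 3; 3,4 taken → place at 0.
897 hashes to 1; slot 1 is free → place at 1.
Table: [108, 897, —, 549, 766, —, —]

3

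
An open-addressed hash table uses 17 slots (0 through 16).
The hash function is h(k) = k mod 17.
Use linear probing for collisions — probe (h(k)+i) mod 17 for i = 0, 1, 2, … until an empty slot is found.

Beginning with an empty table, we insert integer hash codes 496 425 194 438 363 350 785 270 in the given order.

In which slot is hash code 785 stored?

Insert 496: h=3, slot 3 empty => index 3.
Insert 425: h=0, slot 0 empty => index 0.
Insert 194: h=7, slot 7 empty => index 7.
Insert 438: h=13, slot 13 empty => index 13.
Insert 363: h=6, slot 6 empty => index 6.
Insert 350: h=10, slot 10 empty => index 10.
Insert 785: h=3, slot 3 occupied => index 4.
Insert 270: h=15, slot 15 empty => index 15.
Table: [425, _, _, 496, 785, _, 363, 194, _, _, 350, _, _, 438, _, 270, _]

4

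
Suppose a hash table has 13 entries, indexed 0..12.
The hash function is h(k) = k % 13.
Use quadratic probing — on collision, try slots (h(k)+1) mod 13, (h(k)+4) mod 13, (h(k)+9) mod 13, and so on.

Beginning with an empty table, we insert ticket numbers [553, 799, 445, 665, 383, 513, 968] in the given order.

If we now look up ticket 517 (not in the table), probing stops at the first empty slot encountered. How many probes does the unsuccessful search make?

2

553 hashes to 7; slot 7 is free => place at 7.
799 hashes to 6; slot 6 is free => place at 6.
445 hashes to 3; slot 3 is free => place at 3.
665 hashes to 2; slot 2 is free => place at 2.
383 hashes to 6; 6,7 taken => place at 10.
513 hashes to 6; 6,7,10,2 taken => place at 9.
968 hashes to 6; 6,7,10,2,9 taken => place at 5.
Table: [., ., 665, 445, ., 968, 799, 553, ., 513, 383, ., .]
Lookup 517: h=10, probe 10,11 → slot 11 empty, not found.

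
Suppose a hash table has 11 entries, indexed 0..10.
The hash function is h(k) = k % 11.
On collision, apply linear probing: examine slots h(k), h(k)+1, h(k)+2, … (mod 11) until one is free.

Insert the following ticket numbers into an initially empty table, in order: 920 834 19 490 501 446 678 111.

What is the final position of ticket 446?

920 hashes to 7; slot 7 is free → place at 7.
834 hashes to 9; slot 9 is free → place at 9.
19 hashes to 8; slot 8 is free → place at 8.
490 hashes to 6; slot 6 is free → place at 6.
501 hashes to 6; 6,7,8,9 taken → place at 10.
446 hashes to 6; 6,7,8,9,10 taken → place at 0.
678 hashes to 7; 7,8,9,10,0 taken → place at 1.
111 hashes to 1; 1 taken → place at 2.
Table: [446, 678, 111, ., ., ., 490, 920, 19, 834, 501]

0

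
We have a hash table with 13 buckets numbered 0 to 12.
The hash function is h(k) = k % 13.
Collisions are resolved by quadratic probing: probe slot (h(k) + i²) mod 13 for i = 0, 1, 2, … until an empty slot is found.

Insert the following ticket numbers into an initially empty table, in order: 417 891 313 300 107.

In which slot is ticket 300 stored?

5

417 hashes to 1; slot 1 is free => place at 1.
891 hashes to 7; slot 7 is free => place at 7.
313 hashes to 1; 1 taken => place at 2.
300 hashes to 1; 1,2 taken => place at 5.
107 hashes to 3; slot 3 is free => place at 3.
Table: [_, 417, 313, 107, _, 300, _, 891, _, _, _, _, _]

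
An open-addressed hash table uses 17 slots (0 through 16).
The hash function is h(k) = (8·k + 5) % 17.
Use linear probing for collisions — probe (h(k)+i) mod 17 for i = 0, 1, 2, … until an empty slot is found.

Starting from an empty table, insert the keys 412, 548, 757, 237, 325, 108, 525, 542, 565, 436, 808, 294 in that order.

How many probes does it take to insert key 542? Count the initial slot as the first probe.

412: h=3 -> slot 3
548: h=3, probe 3,4 -> slot 4
757: h=9 -> slot 9
237: h=14 -> slot 14
325: h=4, probe 4,5 -> slot 5
108: h=2 -> slot 2
525: h=6 -> slot 6
542: h=6, probe 6,7 -> slot 7
565: h=3, probe 3,4,5,6,7,8 -> slot 8
436: h=8, probe 8,9,10 -> slot 10
808: h=9, probe 9,10,11 -> slot 11
294: h=11, probe 11,12 -> slot 12
Table: [—, —, 108, 412, 548, 325, 525, 542, 565, 757, 436, 808, 294, —, 237, —, —]

2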